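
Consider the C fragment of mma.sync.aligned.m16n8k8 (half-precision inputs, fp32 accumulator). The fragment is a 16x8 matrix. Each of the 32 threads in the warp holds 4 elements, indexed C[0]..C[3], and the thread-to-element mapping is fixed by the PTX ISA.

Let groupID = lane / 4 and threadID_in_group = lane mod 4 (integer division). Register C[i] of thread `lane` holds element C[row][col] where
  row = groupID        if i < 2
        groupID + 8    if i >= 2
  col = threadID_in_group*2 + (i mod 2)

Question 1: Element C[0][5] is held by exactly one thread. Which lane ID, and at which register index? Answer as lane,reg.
2,1

r: 0->gid=0,r8=0  c: 5->tid=2,i&1=1
L=0*4+2=2  i=0*2+1=1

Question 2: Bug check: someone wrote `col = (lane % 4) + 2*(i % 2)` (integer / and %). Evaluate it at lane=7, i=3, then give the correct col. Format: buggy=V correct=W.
buggy=5 correct=7

`(lane % 4) + 2*(i % 2)`[7,3]→5
L=7→G=7>>2=1, T=7&3=3
[3]→row 1+8=9  col 3·2+1=7
col: 5 vs 7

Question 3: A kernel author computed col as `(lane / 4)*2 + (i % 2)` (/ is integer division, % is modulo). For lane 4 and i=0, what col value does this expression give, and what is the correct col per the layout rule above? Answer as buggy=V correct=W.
buggy=2 correct=0

`(lane / 4)*2 + (i % 2)`[4,0]->2
L=4->gid=4>>2=1, tid=4&3=0
[0]->row 1+0=1  col 0·2+0=0
col: 2 vs 0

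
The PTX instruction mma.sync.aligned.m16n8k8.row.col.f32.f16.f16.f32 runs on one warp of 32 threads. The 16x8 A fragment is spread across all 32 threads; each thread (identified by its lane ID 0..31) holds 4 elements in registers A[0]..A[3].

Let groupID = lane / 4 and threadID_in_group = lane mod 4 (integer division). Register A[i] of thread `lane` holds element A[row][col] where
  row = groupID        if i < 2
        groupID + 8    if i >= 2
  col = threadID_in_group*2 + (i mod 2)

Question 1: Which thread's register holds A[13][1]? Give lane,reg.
20,3

r=13->g=5,rb=1  c=1->t=0,b0=1
L=5*4+0=20  i=1*2+1=3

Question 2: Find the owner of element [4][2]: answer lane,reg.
17,0

r=4→G=4,rhi=0  c=2→T=1,p=0
L=4*4+1=17  i=0*2+0=0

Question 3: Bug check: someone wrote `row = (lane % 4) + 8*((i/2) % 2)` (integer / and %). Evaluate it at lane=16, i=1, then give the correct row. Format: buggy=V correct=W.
`(lane % 4) + 8*((i/2) % 2)`[16,1]=>0
lane 16: grp=4 (16/4), tig=0 (16%4)
i=1: r=4+0=4, c=0*2+1=1
row: 0 vs 4

buggy=0 correct=4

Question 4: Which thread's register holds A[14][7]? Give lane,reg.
27,3

r=14->g=6,rb=1  c=7->t=3,b0=1
L=6*4+3=27  i=1*2+1=3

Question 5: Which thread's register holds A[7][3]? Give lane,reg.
29,1

r=7->g=7,rb=0  c=3->t=1,b0=1
L=7*4+1=29  i=0*2+1=1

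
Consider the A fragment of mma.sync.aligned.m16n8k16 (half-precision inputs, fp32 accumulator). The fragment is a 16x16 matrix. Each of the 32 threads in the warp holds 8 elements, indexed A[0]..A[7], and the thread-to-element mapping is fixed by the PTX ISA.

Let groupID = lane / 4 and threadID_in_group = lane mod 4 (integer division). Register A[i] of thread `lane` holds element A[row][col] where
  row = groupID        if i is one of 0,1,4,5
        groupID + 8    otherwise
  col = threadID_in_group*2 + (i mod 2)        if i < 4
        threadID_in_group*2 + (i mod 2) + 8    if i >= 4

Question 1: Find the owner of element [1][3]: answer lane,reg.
r=1->g=1,rb=0  c=3->cb=0,t=1,b0=1
L=1*4+1=5  i=0*4+0*2+1=1

5,1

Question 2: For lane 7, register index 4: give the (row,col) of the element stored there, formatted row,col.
lane 7: grp=1 (7/4), tig=3 (7%4)
i=4: r=1+0=1, c=3*2+0+8=14

1,14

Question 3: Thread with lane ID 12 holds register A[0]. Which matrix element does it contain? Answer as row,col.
3,0

L=12⇒gr=12>>2=3, th=12&3=0
[0]⇒row 3+0=3  col 0·2+0+0=0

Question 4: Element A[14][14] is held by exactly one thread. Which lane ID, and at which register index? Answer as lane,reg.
r:14=>grp=6,rB=1  c:14=>cB=1,tig=3,lo=0
L=6*4+3=27  i=1*4+1*2+0=6

27,6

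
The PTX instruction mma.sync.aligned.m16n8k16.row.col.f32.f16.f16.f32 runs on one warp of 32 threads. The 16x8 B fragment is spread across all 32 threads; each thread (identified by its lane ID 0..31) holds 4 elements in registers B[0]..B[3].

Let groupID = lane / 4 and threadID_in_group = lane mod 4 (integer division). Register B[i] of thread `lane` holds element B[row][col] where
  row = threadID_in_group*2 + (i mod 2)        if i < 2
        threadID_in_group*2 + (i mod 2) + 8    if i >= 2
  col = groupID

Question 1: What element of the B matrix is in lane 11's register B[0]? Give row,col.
6,2

L=11⇒gr=11>>2=2, th=11&3=3
[0]⇒row 3·2+0+0=6  col gr=2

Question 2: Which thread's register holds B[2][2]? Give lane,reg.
c: 2->gid=2  r: 2->r8=0,tid=1,i&1=0
L=2*4+1=9  i=0*2+0=0

9,0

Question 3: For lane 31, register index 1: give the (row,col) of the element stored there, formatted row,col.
31: G=7,T=3
[1] (3*2+1+0,7) = (7,7)

7,7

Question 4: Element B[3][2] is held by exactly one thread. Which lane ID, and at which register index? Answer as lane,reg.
9,1

c:2=>grp=2  r:3=>rB=0,tig=1,lo=1
L=2*4+1=9  i=0*2+1=1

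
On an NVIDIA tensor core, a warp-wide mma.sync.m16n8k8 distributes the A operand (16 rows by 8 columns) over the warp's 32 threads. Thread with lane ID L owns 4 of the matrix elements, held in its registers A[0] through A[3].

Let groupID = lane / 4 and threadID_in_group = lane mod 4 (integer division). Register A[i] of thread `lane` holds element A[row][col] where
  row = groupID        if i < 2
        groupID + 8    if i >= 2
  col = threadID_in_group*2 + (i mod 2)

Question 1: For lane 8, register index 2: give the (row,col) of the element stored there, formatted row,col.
L=8=>grp=8>>2=2, tig=8&3=0
[2]=>row 2+8=10  col 0·2+0=0

10,0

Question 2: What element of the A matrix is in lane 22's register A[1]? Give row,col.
5,5

22: gr=5,th=2
[1] (5+0,2*2+1) = (5,5)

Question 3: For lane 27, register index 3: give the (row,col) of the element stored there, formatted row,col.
L=27=>grp=27>>2=6, tig=27&3=3
[3]=>row 6+8=14  col 3·2+1=7

14,7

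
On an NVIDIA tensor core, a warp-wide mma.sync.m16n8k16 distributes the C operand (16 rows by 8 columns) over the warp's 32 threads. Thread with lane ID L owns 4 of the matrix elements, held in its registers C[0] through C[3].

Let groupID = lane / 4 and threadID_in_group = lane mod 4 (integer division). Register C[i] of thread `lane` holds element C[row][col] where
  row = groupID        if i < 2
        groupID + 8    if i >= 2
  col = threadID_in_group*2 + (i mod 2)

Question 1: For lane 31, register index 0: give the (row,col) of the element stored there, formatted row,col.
7,6

31: g=7,t=3
[0] (7+0,3*2+0) = (7,6)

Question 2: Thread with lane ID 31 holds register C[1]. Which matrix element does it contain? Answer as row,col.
7,7

lane 31: g=7 (31/4), t=3 (31%4)
i=1: r=7+0=7, c=3*2+1=7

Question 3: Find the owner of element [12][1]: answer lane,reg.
r=12->g=4,rb=1  c=1->t=0,b0=1
L=4*4+0=16  i=1*2+1=3

16,3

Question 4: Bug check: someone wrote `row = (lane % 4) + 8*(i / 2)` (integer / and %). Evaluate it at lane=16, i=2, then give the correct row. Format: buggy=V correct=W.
buggy=8 correct=12

`(lane % 4) + 8*(i / 2)`[16,2]=>8
lane 16=>16/4=4, 16 mod 4=0
i=2  r:4+8=>12  c:2·0+0=>0
row: 8 vs 12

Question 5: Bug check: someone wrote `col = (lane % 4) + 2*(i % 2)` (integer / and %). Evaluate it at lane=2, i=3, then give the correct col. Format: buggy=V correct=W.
buggy=4 correct=5

`(lane % 4) + 2*(i % 2)`[2,3]⇒4
2: gr=0,th=2
[3] (0+8,2*2+1) = (8,5)
col: 4 vs 5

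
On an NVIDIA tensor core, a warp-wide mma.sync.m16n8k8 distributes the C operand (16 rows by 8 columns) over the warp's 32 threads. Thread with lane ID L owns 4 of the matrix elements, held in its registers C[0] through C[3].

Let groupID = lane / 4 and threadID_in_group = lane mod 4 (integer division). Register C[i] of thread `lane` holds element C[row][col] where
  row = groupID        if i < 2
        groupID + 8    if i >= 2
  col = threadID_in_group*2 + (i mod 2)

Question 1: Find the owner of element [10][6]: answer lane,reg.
r:10=>grp=2,rB=1  c:6=>tig=3,lo=0
L=2*4+3=11  i=1*2+0=2

11,2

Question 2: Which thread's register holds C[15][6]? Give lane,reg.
r: 15->gid=7,r8=1  c: 6->tid=3,i&1=0
L=7*4+3=31  i=1*2+0=2

31,2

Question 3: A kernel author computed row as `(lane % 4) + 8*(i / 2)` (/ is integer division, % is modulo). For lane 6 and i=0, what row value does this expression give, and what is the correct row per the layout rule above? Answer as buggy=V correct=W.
`(lane % 4) + 8*(i / 2)`[6,0]⇒2
lane 6⇒6/4=1, 6 mod 4=2
i=0  r:1+0⇒1  c:2·2+0⇒4
row: 2 vs 1

buggy=2 correct=1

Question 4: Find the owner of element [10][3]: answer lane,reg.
r=10→G=2,rhi=1  c=3→T=1,p=1
L=2*4+1=9  i=1*2+1=3

9,3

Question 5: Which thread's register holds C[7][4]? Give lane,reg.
30,0

r: 7->gid=7,r8=0  c: 4->tid=2,i&1=0
L=7*4+2=30  i=0*2+0=0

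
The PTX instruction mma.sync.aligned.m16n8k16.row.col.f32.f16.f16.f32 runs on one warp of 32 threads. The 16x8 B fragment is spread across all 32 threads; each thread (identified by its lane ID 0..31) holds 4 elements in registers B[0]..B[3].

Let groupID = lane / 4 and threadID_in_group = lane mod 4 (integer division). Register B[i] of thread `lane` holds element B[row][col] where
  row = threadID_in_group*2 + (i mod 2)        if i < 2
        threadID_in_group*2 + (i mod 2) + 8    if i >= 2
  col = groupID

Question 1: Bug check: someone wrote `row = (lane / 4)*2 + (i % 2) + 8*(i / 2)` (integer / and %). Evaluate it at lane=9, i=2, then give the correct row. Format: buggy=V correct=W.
buggy=12 correct=10

`(lane / 4)*2 + (i % 2) + 8*(i / 2)`[9,2]->12
lane 9: g=2 (9/4), t=1 (9%4)
i=2: r=1*2+0+8=10, c=g=2
row: 12 vs 10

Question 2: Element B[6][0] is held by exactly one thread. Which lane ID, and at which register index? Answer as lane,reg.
c=0->g=0  r=6->rb=0,t=3,b0=0
L=0*4+3=3  i=0*2+0=0

3,0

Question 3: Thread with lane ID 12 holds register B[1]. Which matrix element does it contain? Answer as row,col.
1,3

lane 12: G=3 (12/4), T=0 (12%4)
i=1: r=0*2+1+0=1, c=G=3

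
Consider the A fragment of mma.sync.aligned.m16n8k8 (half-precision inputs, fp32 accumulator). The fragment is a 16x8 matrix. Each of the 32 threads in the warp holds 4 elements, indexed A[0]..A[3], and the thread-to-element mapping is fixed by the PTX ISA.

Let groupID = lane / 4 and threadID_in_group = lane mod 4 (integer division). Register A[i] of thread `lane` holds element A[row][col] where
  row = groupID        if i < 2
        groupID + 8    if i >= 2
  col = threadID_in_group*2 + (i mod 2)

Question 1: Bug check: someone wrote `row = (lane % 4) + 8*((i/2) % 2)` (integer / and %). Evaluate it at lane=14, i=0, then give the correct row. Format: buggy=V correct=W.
buggy=2 correct=3

`(lane % 4) + 8*((i/2) % 2)`[14,0]->2
14: gid=3,tid=2
[0] (3+0,2*2+0) = (3,4)
row: 2 vs 3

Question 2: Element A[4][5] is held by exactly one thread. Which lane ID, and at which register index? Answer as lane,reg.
18,1

r=4⇒gr=4,Rb=0  c=5⇒th=2,odd=1
L=4*4+2=18  i=0*2+1=1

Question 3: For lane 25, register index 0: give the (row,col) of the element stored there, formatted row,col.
lane 25->25/4=6, 25 mod 4=1
i=0  r:6+0->6  c:2·1+0->2

6,2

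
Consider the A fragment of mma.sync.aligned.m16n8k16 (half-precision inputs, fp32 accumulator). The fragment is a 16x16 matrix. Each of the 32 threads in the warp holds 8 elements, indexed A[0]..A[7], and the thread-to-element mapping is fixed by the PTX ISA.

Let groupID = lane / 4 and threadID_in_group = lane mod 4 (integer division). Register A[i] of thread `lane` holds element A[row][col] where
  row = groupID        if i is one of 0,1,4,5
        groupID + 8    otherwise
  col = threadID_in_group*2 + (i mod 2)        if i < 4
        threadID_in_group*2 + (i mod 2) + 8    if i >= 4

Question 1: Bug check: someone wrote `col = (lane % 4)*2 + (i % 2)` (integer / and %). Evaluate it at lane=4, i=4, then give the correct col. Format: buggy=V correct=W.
buggy=0 correct=8

`(lane % 4)*2 + (i % 2)`[4,4]->0
L=4->gid=4>>2=1, tid=4&3=0
[4]->row 1+0=1  col 0·2+0+8=8
col: 0 vs 8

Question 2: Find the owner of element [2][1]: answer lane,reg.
8,1

r=2⇒gr=2,Rb=0  c=1⇒Cb=0,th=0,odd=1
L=2*4+0=8  i=0*4+0*2+1=1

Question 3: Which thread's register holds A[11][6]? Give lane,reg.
15,2

r=11⇒gr=3,Rb=1  c=6⇒Cb=0,th=3,odd=0
L=3*4+3=15  i=0*4+1*2+0=2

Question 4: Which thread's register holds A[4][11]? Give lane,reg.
17,5

r:4=>grp=4,rB=0  c:11=>cB=1,tig=1,lo=1
L=4*4+1=17  i=1*4+0*2+1=5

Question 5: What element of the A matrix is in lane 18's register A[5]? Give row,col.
4,13

lane 18: grp=4 (18/4), tig=2 (18%4)
i=5: r=4+0=4, c=2*2+1+8=13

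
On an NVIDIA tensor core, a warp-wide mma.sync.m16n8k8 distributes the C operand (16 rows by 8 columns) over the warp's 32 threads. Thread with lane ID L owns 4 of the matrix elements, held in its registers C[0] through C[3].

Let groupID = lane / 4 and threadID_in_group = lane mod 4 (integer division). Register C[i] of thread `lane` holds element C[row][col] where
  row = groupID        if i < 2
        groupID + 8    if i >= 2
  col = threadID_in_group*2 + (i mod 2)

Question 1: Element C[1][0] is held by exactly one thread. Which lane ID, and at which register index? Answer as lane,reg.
4,0

r=1->g=1,rb=0  c=0->t=0,b0=0
L=1*4+0=4  i=0*2+0=0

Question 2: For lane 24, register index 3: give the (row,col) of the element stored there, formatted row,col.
lane 24: g=6 (24/4), t=0 (24%4)
i=3: r=6+8=14, c=0*2+1=1

14,1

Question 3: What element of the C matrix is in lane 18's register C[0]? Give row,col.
4,4

18: gr=4,th=2
[0] (4+0,2*2+0) = (4,4)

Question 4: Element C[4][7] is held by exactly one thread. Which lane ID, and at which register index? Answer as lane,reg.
19,1

r:4=>grp=4,rB=0  c:7=>tig=3,lo=1
L=4*4+3=19  i=0*2+1=1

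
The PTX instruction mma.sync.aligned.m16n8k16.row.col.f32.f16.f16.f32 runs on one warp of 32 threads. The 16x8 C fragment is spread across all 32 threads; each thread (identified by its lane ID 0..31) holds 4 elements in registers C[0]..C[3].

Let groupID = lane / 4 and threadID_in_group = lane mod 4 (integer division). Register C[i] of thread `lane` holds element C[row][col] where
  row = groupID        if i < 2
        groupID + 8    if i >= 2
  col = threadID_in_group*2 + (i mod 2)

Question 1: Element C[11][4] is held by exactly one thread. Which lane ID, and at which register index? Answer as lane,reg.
r=11→G=3,rhi=1  c=4→T=2,p=0
L=3*4+2=14  i=1*2+0=2

14,2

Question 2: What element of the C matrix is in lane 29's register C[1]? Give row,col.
L=29⇒gr=29>>2=7, th=29&3=1
[1]⇒row 7+0=7  col 1·2+1=3

7,3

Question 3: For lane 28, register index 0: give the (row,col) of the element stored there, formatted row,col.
28: gr=7,th=0
[0] (7+0,0*2+0) = (7,0)

7,0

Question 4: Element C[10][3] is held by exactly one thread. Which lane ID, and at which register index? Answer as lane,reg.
r:10=>grp=2,rB=1  c:3=>tig=1,lo=1
L=2*4+1=9  i=1*2+1=3

9,3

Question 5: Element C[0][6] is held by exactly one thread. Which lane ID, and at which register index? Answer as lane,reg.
3,0

r:0=>grp=0,rB=0  c:6=>tig=3,lo=0
L=0*4+3=3  i=0*2+0=0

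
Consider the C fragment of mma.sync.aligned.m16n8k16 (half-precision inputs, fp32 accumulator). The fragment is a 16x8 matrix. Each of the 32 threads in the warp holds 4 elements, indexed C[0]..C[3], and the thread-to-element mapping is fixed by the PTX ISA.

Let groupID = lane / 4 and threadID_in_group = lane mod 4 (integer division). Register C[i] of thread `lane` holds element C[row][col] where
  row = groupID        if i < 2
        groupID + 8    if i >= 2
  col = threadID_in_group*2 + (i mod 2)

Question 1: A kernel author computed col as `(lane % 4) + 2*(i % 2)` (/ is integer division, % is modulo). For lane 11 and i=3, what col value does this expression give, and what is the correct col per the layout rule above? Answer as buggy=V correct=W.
buggy=5 correct=7

`(lane % 4) + 2*(i % 2)`[11,3]->5
lane 11: g=2 (11/4), t=3 (11%4)
i=3: r=2+8=10, c=3*2+1=7
col: 5 vs 7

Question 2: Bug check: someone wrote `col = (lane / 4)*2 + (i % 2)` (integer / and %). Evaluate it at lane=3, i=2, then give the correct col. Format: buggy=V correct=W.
buggy=0 correct=6

`(lane / 4)*2 + (i % 2)`[3,2]⇒0
3: gr=0,th=3
[2] (0+8,3*2+0) = (8,6)
col: 0 vs 6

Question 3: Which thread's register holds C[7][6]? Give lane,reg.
r=7⇒gr=7,Rb=0  c=6⇒th=3,odd=0
L=7*4+3=31  i=0*2+0=0

31,0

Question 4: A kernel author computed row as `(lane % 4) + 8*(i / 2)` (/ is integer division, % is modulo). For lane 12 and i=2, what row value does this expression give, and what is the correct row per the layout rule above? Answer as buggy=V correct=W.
buggy=8 correct=11

`(lane % 4) + 8*(i / 2)`[12,2]→8
L=12→G=12>>2=3, T=12&3=0
[2]→row 3+8=11  col 0·2+0=0
row: 8 vs 11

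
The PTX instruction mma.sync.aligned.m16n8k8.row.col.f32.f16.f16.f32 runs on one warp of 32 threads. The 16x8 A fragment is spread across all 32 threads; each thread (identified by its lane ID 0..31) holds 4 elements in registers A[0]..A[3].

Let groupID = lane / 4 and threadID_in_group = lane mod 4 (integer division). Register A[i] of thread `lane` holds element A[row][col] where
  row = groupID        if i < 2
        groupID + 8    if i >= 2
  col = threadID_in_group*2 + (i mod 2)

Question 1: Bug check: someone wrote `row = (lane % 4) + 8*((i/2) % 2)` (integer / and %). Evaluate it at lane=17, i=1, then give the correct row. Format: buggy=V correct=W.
`(lane % 4) + 8*((i/2) % 2)`[17,1]->1
lane 17: gid=4 (17/4), tid=1 (17%4)
i=1: r=4+0=4, c=1*2+1=3
row: 1 vs 4

buggy=1 correct=4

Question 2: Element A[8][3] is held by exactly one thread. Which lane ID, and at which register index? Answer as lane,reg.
1,3

r=8→G=0,rhi=1  c=3→T=1,p=1
L=0*4+1=1  i=1*2+1=3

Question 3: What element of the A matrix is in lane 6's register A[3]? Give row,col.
9,5

lane 6: g=1 (6/4), t=2 (6%4)
i=3: r=1+8=9, c=2*2+1=5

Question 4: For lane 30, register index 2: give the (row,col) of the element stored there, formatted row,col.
30: gid=7,tid=2
[2] (7+8,2*2+0) = (15,4)

15,4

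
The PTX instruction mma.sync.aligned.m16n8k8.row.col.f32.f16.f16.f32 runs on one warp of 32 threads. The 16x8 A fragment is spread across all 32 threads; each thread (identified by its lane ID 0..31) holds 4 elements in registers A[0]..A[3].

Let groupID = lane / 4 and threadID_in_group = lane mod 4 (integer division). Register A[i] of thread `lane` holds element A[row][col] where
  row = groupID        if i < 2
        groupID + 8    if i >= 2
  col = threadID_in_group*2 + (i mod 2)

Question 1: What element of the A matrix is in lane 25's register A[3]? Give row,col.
lane 25: grp=6 (25/4), tig=1 (25%4)
i=3: r=6+8=14, c=1*2+1=3

14,3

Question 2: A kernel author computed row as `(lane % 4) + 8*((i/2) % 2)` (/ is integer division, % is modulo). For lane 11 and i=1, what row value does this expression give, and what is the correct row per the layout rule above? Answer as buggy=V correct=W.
`(lane % 4) + 8*((i/2) % 2)`[11,1]⇒3
11: gr=2,th=3
[1] (2+0,3*2+1) = (2,7)
row: 3 vs 2

buggy=3 correct=2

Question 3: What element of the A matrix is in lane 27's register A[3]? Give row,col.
27: grp=6,tig=3
[3] (6+8,3*2+1) = (14,7)

14,7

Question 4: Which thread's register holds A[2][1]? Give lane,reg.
8,1

r=2⇒gr=2,Rb=0  c=1⇒th=0,odd=1
L=2*4+0=8  i=0*2+1=1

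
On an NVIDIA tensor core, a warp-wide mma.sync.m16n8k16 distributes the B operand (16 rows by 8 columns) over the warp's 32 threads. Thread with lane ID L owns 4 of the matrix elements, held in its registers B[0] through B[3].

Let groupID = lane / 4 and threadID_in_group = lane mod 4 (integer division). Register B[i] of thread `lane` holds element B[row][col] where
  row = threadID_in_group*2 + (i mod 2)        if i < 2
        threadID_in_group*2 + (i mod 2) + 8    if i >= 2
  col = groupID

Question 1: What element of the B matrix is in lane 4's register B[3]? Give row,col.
L=4->g=4>>2=1, t=4&3=0
[3]->row 0·2+1+8=9  col g=1

9,1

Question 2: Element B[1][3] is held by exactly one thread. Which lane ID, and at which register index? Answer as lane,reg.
c=3→G=3  r=1→rhi=0,T=0,p=1
L=3*4+0=12  i=0*2+1=1

12,1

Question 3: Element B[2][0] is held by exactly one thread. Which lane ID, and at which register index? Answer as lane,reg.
1,0

c:0=>grp=0  r:2=>rB=0,tig=1,lo=0
L=0*4+1=1  i=0*2+0=0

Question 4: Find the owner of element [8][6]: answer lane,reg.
24,2

c:6=>grp=6  r:8=>rB=1,tig=0,lo=0
L=6*4+0=24  i=1*2+0=2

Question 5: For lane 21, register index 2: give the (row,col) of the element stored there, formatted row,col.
21: gr=5,th=1
[2] (1*2+0+8,5) = (10,5)

10,5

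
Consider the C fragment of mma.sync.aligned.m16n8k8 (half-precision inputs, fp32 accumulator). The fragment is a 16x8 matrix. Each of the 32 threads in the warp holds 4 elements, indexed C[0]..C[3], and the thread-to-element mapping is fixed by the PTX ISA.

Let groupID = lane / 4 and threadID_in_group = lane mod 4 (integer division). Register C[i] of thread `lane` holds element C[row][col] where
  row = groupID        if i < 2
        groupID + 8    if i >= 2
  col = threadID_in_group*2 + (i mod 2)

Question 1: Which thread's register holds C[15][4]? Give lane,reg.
30,2

r:15=>grp=7,rB=1  c:4=>tig=2,lo=0
L=7*4+2=30  i=1*2+0=2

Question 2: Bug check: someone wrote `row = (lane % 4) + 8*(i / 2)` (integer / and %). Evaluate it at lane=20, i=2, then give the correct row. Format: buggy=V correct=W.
`(lane % 4) + 8*(i / 2)`[20,2]->8
lane 20->20/4=5, 20 mod 4=0
i=2  r:5+8->13  c:2·0+0->0
row: 8 vs 13

buggy=8 correct=13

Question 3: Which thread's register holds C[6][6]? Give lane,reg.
27,0

r=6->g=6,rb=0  c=6->t=3,b0=0
L=6*4+3=27  i=0*2+0=0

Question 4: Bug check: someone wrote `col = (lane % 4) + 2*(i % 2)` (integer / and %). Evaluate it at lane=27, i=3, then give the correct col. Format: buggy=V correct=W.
`(lane % 4) + 2*(i % 2)`[27,3]⇒5
lane 27: gr=6 (27/4), th=3 (27%4)
i=3: r=6+8=14, c=3*2+1=7
col: 5 vs 7

buggy=5 correct=7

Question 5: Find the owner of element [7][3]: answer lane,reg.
r:7=>grp=7,rB=0  c:3=>tig=1,lo=1
L=7*4+1=29  i=0*2+1=1

29,1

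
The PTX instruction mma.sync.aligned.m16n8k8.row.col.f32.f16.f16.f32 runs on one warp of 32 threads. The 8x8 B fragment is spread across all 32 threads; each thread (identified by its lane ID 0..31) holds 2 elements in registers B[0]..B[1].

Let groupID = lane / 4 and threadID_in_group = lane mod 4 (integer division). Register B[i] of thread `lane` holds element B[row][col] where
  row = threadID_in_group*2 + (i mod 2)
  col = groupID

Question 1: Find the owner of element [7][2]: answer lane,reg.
11,1

c=2→G=2  r=7→T=3,p=1
L=2*4+3=11  i=1=1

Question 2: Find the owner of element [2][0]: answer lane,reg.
1,0

c=0⇒gr=0  r=2⇒th=1,odd=0
L=0*4+1=1  i=0=0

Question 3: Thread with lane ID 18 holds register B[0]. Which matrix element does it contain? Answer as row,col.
18: g=4,t=2
[0] (2*2+0,4) = (4,4)

4,4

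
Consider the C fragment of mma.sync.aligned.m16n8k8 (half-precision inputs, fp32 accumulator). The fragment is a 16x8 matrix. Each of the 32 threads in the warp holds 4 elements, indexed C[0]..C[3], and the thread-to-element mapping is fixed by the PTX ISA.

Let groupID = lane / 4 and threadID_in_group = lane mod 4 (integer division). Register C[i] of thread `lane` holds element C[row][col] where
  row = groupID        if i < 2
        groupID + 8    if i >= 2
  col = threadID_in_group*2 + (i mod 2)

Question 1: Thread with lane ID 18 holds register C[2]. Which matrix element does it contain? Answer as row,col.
12,4

18: G=4,T=2
[2] (4+8,2*2+0) = (12,4)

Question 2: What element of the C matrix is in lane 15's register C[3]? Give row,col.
11,7

15: g=3,t=3
[3] (3+8,3*2+1) = (11,7)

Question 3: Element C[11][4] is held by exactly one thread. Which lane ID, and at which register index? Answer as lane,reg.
r:11=>grp=3,rB=1  c:4=>tig=2,lo=0
L=3*4+2=14  i=1*2+0=2

14,2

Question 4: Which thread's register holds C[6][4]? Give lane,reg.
r:6=>grp=6,rB=0  c:4=>tig=2,lo=0
L=6*4+2=26  i=0*2+0=0

26,0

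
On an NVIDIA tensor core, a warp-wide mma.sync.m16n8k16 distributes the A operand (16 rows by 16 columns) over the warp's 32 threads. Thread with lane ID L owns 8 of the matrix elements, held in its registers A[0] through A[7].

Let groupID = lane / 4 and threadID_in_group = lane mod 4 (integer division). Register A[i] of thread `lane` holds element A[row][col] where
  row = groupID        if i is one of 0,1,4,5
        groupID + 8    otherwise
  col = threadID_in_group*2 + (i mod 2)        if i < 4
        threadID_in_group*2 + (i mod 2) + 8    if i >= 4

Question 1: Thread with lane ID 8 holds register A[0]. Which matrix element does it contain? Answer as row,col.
lane 8: G=2 (8/4), T=0 (8%4)
i=0: r=2+0=2, c=0*2+0+0=0

2,0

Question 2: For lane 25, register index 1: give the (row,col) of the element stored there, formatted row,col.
25: gr=6,th=1
[1] (6+0,1*2+1+0) = (6,3)

6,3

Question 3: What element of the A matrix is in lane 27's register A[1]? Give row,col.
27: grp=6,tig=3
[1] (6+0,3*2+1+0) = (6,7)

6,7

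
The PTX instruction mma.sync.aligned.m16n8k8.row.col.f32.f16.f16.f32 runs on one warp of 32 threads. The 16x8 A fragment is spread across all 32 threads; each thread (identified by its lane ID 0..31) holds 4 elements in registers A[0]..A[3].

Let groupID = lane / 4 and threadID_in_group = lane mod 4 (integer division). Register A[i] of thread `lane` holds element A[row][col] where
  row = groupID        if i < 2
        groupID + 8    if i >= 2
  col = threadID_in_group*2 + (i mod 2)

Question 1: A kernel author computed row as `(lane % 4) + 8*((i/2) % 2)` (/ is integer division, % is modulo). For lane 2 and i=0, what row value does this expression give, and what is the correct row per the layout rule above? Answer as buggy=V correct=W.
`(lane % 4) + 8*((i/2) % 2)`[2,0]⇒2
lane 2: gr=0 (2/4), th=2 (2%4)
i=0: r=0+0=0, c=2*2+0=4
row: 2 vs 0

buggy=2 correct=0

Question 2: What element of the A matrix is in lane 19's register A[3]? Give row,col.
12,7

19: gr=4,th=3
[3] (4+8,3*2+1) = (12,7)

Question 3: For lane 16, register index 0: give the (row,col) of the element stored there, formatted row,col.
lane 16: gid=4 (16/4), tid=0 (16%4)
i=0: r=4+0=4, c=0*2+0=0

4,0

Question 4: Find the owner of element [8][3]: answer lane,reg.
1,3

r=8⇒gr=0,Rb=1  c=3⇒th=1,odd=1
L=0*4+1=1  i=1*2+1=3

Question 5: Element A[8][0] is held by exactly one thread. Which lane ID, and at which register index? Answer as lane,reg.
r: 8->gid=0,r8=1  c: 0->tid=0,i&1=0
L=0*4+0=0  i=1*2+0=2

0,2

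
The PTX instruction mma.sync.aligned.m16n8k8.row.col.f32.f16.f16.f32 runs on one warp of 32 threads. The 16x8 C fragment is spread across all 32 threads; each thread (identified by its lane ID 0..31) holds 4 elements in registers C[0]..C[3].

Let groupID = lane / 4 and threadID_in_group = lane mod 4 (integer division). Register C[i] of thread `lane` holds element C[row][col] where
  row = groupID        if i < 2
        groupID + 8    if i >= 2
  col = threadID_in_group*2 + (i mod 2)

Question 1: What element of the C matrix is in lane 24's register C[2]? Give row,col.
lane 24: gid=6 (24/4), tid=0 (24%4)
i=2: r=6+8=14, c=0*2+0=0

14,0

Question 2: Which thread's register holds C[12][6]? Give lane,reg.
r=12→G=4,rhi=1  c=6→T=3,p=0
L=4*4+3=19  i=1*2+0=2

19,2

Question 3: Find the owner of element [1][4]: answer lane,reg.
r=1->g=1,rb=0  c=4->t=2,b0=0
L=1*4+2=6  i=0*2+0=0

6,0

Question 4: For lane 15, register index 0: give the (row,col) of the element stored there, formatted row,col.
15: g=3,t=3
[0] (3+0,3*2+0) = (3,6)

3,6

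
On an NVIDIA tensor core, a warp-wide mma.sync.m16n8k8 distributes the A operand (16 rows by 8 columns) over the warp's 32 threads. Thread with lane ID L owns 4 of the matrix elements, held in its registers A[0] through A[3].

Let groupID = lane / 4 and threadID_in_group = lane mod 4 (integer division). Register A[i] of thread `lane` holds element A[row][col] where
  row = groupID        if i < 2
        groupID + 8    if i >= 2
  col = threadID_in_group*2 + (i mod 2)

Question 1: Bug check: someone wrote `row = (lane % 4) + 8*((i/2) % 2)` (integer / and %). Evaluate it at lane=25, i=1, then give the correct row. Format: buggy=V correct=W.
buggy=1 correct=6

`(lane % 4) + 8*((i/2) % 2)`[25,1]=>1
lane 25: grp=6 (25/4), tig=1 (25%4)
i=1: r=6+0=6, c=1*2+1=3
row: 1 vs 6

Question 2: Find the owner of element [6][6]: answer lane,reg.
r=6→G=6,rhi=0  c=6→T=3,p=0
L=6*4+3=27  i=0*2+0=0

27,0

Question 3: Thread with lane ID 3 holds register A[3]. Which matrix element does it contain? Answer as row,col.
lane 3->3/4=0, 3 mod 4=3
i=3  r:0+8->8  c:2·3+1->7

8,7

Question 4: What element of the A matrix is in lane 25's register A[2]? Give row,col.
14,2

lane 25: g=6 (25/4), t=1 (25%4)
i=2: r=6+8=14, c=1*2+0=2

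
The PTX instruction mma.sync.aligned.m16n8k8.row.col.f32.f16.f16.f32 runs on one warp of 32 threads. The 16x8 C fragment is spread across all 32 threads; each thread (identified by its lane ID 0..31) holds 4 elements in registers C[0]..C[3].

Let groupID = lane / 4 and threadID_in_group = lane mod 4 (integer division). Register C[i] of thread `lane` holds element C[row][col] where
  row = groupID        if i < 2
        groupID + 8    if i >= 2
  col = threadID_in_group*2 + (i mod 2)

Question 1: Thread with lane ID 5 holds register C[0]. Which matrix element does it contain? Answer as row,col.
1,2

lane 5⇒5/4=1, 5 mod 4=1
i=0  r:1+0⇒1  c:2·1+0⇒2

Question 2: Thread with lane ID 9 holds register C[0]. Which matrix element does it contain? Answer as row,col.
2,2

9: gid=2,tid=1
[0] (2+0,1*2+0) = (2,2)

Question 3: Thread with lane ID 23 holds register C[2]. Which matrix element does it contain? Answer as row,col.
L=23→G=23>>2=5, T=23&3=3
[2]→row 5+8=13  col 3·2+0=6

13,6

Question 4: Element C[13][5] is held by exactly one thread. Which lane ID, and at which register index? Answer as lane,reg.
22,3

r=13→G=5,rhi=1  c=5→T=2,p=1
L=5*4+2=22  i=1*2+1=3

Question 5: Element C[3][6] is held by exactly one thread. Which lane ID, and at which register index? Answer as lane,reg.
r=3→G=3,rhi=0  c=6→T=3,p=0
L=3*4+3=15  i=0*2+0=0

15,0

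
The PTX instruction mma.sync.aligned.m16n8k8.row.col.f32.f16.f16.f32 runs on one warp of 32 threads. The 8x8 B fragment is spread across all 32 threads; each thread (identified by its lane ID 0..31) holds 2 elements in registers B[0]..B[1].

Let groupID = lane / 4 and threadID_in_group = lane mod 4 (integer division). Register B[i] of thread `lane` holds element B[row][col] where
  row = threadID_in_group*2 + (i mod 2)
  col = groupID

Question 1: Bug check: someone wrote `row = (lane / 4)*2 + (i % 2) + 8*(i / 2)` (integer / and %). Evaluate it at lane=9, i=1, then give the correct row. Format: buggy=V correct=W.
buggy=5 correct=3

`(lane / 4)*2 + (i % 2) + 8*(i / 2)`[9,1]⇒5
L=9⇒gr=9>>2=2, th=9&3=1
[1]⇒row 1·2+1=3  col gr=2
row: 5 vs 3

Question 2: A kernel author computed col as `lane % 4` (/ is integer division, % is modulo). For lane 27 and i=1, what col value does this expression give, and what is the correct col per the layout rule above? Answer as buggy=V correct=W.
`lane % 4`[27,1]→3
lane 27→27/4=6, 27 mod 4=3
i=1  r:2·3+1→7  c:6
col: 3 vs 6

buggy=3 correct=6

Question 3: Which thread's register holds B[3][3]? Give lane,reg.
c=3->g=3  r=3->t=1,b0=1
L=3*4+1=13  i=1=1

13,1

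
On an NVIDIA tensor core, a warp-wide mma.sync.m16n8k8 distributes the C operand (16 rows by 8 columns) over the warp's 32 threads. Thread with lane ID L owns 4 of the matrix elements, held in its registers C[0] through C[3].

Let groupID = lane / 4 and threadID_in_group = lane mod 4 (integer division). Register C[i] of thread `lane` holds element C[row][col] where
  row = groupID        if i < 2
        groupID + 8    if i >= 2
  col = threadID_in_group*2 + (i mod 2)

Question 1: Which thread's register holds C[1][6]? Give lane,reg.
r: 1->gid=1,r8=0  c: 6->tid=3,i&1=0
L=1*4+3=7  i=0*2+0=0

7,0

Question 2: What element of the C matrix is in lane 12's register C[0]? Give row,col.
3,0

L=12=>grp=12>>2=3, tig=12&3=0
[0]=>row 3+0=3  col 0·2+0=0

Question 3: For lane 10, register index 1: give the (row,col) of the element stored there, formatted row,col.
2,5

lane 10: grp=2 (10/4), tig=2 (10%4)
i=1: r=2+0=2, c=2*2+1=5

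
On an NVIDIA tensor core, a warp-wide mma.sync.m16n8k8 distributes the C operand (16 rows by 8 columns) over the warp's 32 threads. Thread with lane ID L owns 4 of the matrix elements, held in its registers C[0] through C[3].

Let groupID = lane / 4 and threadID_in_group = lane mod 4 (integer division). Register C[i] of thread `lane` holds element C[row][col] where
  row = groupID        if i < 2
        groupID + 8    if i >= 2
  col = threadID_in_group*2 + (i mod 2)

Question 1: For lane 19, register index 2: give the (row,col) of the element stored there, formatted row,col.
lane 19=>19/4=4, 19 mod 4=3
i=2  r:4+8=>12  c:2·3+0=>6

12,6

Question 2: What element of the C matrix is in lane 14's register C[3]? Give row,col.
lane 14⇒14/4=3, 14 mod 4=2
i=3  r:3+8⇒11  c:2·2+1⇒5

11,5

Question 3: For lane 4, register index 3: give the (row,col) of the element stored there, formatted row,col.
lane 4: grp=1 (4/4), tig=0 (4%4)
i=3: r=1+8=9, c=0*2+1=1

9,1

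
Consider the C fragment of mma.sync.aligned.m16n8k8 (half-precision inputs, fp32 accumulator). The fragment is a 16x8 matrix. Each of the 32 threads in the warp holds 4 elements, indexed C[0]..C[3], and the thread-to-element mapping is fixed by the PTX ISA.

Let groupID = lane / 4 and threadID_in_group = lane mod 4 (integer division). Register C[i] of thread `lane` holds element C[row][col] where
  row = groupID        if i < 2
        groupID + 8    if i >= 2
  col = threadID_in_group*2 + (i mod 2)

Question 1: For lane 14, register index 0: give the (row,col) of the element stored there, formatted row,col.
3,4

lane 14: gr=3 (14/4), th=2 (14%4)
i=0: r=3+0=3, c=2*2+0=4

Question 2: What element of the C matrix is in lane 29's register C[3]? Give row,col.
15,3

lane 29: G=7 (29/4), T=1 (29%4)
i=3: r=7+8=15, c=1*2+1=3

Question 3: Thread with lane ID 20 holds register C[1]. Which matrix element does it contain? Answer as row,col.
lane 20->20/4=5, 20 mod 4=0
i=1  r:5+0->5  c:2·0+1->1

5,1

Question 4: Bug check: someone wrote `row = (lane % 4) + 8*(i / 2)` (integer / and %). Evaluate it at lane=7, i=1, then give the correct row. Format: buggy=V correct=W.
`(lane % 4) + 8*(i / 2)`[7,1]->3
7: gid=1,tid=3
[1] (1+0,3*2+1) = (1,7)
row: 3 vs 1

buggy=3 correct=1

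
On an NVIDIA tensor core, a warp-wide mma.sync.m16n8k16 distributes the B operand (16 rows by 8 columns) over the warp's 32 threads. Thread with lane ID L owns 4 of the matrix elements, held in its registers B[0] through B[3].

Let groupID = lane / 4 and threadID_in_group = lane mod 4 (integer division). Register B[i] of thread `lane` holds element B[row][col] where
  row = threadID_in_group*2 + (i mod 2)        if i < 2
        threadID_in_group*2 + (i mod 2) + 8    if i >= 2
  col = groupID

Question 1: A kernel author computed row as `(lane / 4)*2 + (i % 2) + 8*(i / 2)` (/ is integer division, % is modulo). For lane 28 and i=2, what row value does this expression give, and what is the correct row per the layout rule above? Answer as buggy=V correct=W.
`(lane / 4)*2 + (i % 2) + 8*(i / 2)`[28,2]=>22
28: grp=7,tig=0
[2] (0*2+0+8,7) = (8,7)
row: 22 vs 8

buggy=22 correct=8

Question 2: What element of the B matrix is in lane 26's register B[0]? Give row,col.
lane 26: gid=6 (26/4), tid=2 (26%4)
i=0: r=2*2+0+0=4, c=gid=6

4,6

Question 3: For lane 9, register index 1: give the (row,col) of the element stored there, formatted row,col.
lane 9⇒9/4=2, 9 mod 4=1
i=1  r:2·1+1+0⇒3  c:2

3,2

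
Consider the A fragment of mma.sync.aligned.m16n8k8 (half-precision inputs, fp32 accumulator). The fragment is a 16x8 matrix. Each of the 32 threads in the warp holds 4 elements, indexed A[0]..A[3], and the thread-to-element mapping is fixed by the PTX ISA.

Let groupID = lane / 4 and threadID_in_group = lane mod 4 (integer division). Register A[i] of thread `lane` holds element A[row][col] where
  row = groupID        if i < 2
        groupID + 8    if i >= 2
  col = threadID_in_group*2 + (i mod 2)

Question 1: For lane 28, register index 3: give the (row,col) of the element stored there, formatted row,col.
lane 28: G=7 (28/4), T=0 (28%4)
i=3: r=7+8=15, c=0*2+1=1

15,1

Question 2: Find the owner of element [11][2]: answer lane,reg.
13,2

r:11=>grp=3,rB=1  c:2=>tig=1,lo=0
L=3*4+1=13  i=1*2+0=2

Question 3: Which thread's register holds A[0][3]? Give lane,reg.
r=0⇒gr=0,Rb=0  c=3⇒th=1,odd=1
L=0*4+1=1  i=0*2+1=1

1,1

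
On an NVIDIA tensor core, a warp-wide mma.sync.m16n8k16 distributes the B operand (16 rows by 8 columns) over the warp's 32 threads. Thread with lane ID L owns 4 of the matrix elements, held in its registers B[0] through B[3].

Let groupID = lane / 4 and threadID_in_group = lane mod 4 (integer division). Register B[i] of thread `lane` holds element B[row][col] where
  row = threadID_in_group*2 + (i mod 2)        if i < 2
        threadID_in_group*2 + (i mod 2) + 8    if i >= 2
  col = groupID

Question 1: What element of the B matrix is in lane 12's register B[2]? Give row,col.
lane 12→12/4=3, 12 mod 4=0
i=2  r:2·0+0+8→8  c:3

8,3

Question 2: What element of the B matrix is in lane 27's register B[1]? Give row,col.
27: grp=6,tig=3
[1] (3*2+1+0,6) = (7,6)

7,6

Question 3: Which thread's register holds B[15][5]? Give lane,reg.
23,3

c:5=>grp=5  r:15=>rB=1,tig=3,lo=1
L=5*4+3=23  i=1*2+1=3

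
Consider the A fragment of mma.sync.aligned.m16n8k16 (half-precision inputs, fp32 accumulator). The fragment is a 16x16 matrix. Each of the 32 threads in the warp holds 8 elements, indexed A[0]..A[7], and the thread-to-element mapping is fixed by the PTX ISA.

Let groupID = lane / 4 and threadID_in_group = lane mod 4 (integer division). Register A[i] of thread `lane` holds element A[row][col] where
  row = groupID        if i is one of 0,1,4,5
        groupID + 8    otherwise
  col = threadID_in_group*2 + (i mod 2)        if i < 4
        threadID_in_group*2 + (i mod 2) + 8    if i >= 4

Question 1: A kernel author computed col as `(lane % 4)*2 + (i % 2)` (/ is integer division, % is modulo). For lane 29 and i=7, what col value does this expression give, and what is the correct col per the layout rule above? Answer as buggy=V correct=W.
buggy=3 correct=11

`(lane % 4)*2 + (i % 2)`[29,7]→3
lane 29→29/4=7, 29 mod 4=1
i=7  r:7+8→15  c:2·1+1+8→11
col: 3 vs 11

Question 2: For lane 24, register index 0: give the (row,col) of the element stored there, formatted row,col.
L=24⇒gr=24>>2=6, th=24&3=0
[0]⇒row 6+0=6  col 0·2+0+0=0

6,0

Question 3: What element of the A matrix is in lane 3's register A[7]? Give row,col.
3: G=0,T=3
[7] (0+8,3*2+1+8) = (8,15)

8,15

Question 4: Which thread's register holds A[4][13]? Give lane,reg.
r: 4->gid=4,r8=0  c: 13->c8=1,tid=2,i&1=1
L=4*4+2=18  i=1*4+0*2+1=5

18,5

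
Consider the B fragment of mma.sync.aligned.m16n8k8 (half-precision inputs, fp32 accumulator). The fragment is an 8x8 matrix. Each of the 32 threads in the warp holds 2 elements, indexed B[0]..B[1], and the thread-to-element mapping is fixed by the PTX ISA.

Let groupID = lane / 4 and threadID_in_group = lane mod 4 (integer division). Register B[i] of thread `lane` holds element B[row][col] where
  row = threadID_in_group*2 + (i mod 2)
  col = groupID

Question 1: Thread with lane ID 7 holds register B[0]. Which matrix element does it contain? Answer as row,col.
6,1

L=7->gid=7>>2=1, tid=7&3=3
[0]->row 3·2+0=6  col gid=1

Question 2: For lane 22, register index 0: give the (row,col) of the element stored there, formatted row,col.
22: grp=5,tig=2
[0] (2*2+0,5) = (4,5)

4,5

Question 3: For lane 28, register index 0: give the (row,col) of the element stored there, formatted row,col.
0,7

L=28⇒gr=28>>2=7, th=28&3=0
[0]⇒row 0·2+0=0  col gr=7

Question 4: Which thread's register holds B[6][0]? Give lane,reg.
3,0

c=0→G=0  r=6→T=3,p=0
L=0*4+3=3  i=0=0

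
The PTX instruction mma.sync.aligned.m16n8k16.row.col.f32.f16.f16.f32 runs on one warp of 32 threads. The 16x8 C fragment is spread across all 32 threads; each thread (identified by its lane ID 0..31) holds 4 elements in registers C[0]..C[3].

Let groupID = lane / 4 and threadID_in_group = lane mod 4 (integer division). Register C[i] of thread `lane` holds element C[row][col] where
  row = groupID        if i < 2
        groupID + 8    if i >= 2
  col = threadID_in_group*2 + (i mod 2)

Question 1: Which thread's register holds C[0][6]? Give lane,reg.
3,0

r: 0->gid=0,r8=0  c: 6->tid=3,i&1=0
L=0*4+3=3  i=0*2+0=0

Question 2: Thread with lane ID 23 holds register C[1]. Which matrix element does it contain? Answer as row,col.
5,7

L=23⇒gr=23>>2=5, th=23&3=3
[1]⇒row 5+0=5  col 3·2+1=7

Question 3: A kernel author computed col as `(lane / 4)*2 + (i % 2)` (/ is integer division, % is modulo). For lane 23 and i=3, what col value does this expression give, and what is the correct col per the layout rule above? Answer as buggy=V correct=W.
`(lane / 4)*2 + (i % 2)`[23,3]⇒11
lane 23: gr=5 (23/4), th=3 (23%4)
i=3: r=5+8=13, c=3*2+1=7
col: 11 vs 7

buggy=11 correct=7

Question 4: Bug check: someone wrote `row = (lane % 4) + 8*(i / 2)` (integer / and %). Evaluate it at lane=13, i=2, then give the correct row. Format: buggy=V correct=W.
buggy=9 correct=11

`(lane % 4) + 8*(i / 2)`[13,2]=>9
13: grp=3,tig=1
[2] (3+8,1*2+0) = (11,2)
row: 9 vs 11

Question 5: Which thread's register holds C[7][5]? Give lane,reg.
30,1

r:7=>grp=7,rB=0  c:5=>tig=2,lo=1
L=7*4+2=30  i=0*2+1=1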